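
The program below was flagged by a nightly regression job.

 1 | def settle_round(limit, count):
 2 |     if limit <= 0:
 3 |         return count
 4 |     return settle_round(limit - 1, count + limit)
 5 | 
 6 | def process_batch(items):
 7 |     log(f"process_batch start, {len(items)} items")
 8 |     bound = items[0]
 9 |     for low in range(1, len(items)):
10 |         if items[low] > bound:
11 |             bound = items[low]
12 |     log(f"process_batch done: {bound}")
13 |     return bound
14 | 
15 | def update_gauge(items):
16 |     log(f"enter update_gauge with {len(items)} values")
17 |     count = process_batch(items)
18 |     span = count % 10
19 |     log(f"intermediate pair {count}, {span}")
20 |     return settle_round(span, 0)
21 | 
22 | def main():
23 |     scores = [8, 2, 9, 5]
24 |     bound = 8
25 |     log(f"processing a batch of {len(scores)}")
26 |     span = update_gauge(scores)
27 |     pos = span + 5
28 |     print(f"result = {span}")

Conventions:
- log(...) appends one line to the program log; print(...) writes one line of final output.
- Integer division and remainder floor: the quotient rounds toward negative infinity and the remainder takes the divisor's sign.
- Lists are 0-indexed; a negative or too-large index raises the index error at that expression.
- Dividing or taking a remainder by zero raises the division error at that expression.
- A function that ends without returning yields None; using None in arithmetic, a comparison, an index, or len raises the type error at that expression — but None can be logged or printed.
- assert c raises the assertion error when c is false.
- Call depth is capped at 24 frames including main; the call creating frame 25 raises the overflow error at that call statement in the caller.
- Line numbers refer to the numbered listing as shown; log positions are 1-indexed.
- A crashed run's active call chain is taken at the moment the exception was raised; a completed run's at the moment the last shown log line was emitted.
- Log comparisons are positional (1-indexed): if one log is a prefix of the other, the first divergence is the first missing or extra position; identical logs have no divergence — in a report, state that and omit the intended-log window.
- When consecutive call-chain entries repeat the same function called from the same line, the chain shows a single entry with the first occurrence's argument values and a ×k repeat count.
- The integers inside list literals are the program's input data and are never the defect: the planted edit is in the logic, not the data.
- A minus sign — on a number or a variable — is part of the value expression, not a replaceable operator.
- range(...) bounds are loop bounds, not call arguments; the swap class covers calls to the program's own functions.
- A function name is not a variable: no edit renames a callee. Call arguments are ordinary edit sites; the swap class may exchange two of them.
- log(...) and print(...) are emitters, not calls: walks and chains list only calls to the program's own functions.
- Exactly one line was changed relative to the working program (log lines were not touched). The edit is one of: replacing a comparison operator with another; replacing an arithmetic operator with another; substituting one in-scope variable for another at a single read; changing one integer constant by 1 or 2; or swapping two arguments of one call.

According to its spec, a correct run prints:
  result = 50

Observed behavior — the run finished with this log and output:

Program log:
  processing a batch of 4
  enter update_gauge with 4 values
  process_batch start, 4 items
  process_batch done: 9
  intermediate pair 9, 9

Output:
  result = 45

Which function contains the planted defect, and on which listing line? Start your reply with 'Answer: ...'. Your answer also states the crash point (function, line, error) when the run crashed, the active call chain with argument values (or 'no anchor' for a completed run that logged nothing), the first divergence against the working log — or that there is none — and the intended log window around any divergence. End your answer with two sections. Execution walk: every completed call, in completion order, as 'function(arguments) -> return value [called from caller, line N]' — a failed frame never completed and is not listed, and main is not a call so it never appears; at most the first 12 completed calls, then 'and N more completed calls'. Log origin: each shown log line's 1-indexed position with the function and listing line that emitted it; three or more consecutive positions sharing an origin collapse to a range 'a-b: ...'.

Answer: the defect is in main at line 28.
Key observation: Every logged value matches the working version; the printed result is what differs.
Call chain: main -> update_gauge([8, 2, 9, 5]) (called at line 26).
First divergence: none; the two logs match at every position.
Execution walk:
  process_batch([8, 2, 9, 5]) -> 9  [called from update_gauge, line 17]
  settle_round(0, 45) -> 45  [called from settle_round, line 4]
  settle_round(1, 44) -> 45  [called from settle_round, line 4]
  settle_round(2, 42) -> 45  [called from settle_round, line 4]
  settle_round(3, 39) -> 45  [called from settle_round, line 4]
  settle_round(4, 35) -> 45  [called from settle_round, line 4]
  settle_round(5, 30) -> 45  [called from settle_round, line 4]
  settle_round(6, 24) -> 45  [called from settle_round, line 4]
  settle_round(7, 17) -> 45  [called from settle_round, line 4]
  settle_round(8, 9) -> 45  [called from settle_round, line 4]
  settle_round(9, 0) -> 45  [called from update_gauge, line 20]
  update_gauge([8, 2, 9, 5]) -> 45  [called from main, line 26]
Log origins:
  1: logged in main at line 25
  2: logged in update_gauge at line 16
  3: logged in process_batch at line 7
  4: logged in process_batch at line 12
  5: logged in update_gauge at line 19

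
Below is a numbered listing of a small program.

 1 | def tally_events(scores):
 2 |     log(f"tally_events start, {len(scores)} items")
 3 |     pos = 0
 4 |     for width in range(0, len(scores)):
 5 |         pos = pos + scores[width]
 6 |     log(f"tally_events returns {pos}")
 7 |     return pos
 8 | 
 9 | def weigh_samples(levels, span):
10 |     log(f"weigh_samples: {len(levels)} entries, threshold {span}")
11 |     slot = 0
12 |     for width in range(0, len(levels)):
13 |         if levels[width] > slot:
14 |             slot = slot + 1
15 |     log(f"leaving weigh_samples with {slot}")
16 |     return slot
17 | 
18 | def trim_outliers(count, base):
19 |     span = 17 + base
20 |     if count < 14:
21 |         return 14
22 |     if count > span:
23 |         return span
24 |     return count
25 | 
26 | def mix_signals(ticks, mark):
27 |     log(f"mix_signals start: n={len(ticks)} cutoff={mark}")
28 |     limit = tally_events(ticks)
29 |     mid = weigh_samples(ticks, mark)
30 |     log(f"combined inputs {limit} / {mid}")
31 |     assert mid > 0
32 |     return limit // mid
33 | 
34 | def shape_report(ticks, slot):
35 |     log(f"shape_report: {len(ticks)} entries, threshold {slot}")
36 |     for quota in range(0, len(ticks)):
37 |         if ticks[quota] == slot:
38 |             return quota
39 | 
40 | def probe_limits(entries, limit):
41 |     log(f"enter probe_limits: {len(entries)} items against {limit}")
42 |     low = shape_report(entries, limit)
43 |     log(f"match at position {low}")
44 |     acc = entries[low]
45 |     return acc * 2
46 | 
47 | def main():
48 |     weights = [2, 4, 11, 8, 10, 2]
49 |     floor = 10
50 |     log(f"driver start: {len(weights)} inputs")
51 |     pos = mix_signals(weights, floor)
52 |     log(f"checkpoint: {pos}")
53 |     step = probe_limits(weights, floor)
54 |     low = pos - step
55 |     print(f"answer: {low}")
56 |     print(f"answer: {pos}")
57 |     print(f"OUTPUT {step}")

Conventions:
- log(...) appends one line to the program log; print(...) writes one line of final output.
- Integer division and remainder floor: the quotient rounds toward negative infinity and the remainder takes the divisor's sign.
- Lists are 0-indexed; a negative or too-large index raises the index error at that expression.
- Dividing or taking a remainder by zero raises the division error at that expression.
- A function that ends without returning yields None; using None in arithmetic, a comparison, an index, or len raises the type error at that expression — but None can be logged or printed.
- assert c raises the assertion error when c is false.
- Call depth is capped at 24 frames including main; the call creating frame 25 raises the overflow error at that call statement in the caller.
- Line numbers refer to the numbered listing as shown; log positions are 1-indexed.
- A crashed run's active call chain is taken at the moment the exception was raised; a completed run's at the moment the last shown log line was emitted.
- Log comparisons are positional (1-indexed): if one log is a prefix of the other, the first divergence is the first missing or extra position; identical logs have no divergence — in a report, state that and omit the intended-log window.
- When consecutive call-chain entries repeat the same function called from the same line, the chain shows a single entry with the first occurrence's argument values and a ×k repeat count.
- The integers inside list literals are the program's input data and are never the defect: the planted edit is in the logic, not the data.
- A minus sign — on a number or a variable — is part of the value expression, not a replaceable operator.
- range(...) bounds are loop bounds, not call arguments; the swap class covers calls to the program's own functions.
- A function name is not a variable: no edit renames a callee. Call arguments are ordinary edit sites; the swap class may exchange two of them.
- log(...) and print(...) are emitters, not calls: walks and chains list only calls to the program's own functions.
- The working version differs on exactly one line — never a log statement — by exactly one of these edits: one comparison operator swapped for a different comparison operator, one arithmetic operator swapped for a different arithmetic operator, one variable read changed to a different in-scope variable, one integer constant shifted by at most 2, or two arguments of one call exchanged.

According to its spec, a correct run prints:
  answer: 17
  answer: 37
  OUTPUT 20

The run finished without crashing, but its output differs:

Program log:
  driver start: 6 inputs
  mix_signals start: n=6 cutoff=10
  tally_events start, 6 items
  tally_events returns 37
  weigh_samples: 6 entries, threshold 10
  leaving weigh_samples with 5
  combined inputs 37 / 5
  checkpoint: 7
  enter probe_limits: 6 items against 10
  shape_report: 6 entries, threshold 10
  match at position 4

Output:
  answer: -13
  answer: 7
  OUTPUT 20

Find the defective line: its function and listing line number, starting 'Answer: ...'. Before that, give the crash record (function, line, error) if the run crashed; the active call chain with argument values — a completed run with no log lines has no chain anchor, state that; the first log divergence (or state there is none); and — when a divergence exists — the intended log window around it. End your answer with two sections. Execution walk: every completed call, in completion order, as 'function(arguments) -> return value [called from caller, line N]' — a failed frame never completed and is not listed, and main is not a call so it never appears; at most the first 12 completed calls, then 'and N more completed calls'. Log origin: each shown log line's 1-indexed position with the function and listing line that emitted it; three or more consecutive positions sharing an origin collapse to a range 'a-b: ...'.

Answer: the defect is in weigh_samples at line 13.
Core observation: The log first diverges at position 6: the faulty run prints 'leaving weigh_samples with 5' where the working version prints 'leaving weigh_samples with 1'.
Call chain: main -> probe_limits([2, 4, 11, 8, 10, 2], 10) (called at line 53).
First divergence: position 6 — shown 'leaving weigh_samples with 5', intended 'leaving weigh_samples with 1'.
Intended log window:
  4: tally_events returns 37
  5: weigh_samples: 6 entries, threshold 10
  6: leaving weigh_samples with 1
  7: combined inputs 37 / 1
Execution walk:
  tally_events([2, 4, 11, 8, 10, 2]) -> 37  [called from mix_signals, line 28]
  weigh_samples([2, 4, 11, 8, 10, 2], 10) -> 5  [called from mix_signals, line 29]
  mix_signals([2, 4, 11, 8, 10, 2], 10) -> 7  [called from main, line 51]
  shape_report([2, 4, 11, 8, 10, 2], 10) -> 4  [called from probe_limits, line 42]
  probe_limits([2, 4, 11, 8, 10, 2], 10) -> 20  [called from main, line 53]
Log origins:
  1: from main, line 50
  2: from mix_signals, line 27
  3: from tally_events, line 2
  4: from tally_events, line 6
  5: from weigh_samples, line 10
  6: from weigh_samples, line 15
  7: from mix_signals, line 30
  8: from main, line 52
  9: from probe_limits, line 41
  10: from shape_report, line 35
  11: from probe_limits, line 43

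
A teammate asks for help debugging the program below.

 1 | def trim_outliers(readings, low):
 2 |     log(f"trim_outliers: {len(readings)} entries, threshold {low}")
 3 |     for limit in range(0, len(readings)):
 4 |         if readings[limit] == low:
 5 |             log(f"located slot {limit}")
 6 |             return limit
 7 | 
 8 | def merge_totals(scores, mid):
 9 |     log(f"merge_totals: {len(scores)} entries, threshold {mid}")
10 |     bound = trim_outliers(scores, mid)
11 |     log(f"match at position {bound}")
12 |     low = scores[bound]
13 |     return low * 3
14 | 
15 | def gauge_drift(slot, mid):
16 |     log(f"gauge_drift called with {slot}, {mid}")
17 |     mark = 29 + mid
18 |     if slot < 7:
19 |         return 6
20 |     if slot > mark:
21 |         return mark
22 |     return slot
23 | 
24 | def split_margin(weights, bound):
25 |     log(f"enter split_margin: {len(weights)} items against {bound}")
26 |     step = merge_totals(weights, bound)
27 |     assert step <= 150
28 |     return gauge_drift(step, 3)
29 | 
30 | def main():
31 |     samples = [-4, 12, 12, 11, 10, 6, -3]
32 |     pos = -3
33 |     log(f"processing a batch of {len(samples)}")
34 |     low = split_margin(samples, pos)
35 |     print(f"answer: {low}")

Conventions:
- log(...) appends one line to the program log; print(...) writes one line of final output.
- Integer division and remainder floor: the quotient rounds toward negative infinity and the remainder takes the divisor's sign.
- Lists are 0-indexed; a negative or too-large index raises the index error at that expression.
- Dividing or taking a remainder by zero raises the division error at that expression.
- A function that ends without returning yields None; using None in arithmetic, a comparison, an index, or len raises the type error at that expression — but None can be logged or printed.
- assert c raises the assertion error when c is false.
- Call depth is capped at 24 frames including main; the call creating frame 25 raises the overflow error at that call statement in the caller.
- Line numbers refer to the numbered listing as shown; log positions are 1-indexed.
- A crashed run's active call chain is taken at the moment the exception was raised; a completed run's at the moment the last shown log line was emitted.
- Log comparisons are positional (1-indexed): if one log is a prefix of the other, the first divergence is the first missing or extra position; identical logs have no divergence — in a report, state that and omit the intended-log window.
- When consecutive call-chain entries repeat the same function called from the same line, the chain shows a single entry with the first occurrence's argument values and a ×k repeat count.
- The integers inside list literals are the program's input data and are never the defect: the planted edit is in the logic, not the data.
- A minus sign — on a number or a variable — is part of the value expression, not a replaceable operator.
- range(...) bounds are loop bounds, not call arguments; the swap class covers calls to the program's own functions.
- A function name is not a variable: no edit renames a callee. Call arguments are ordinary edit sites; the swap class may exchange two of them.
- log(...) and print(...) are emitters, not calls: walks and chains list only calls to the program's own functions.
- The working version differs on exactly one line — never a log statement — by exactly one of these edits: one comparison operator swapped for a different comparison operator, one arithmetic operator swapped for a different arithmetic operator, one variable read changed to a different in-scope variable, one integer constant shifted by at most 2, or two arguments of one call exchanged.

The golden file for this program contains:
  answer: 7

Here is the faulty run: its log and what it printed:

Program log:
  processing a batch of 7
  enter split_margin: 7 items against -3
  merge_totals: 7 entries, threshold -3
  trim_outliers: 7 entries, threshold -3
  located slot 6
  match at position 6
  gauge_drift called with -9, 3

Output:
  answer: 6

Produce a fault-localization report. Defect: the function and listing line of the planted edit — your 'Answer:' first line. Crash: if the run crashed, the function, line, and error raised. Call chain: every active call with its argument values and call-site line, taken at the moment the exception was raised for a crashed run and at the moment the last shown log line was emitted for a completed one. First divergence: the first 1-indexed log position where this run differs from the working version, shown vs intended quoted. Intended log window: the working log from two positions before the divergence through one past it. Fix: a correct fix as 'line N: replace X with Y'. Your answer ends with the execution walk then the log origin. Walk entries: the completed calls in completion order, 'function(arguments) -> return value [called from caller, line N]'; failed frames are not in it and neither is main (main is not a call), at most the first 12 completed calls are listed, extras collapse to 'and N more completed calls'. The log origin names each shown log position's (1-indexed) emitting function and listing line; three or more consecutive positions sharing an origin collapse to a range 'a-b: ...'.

Answer: the defect is in gauge_drift at line 19.
Core observation: Every logged value matches the working version; the printed result is what differs.
Call chain: main -> split_margin([-4, 12, 12, 11, 10, 6, -3], -3) (called at line 34) -> gauge_drift(-9, 3) (called at line 28).
First divergence: there is none — every log position agrees.
Execution walk:
  trim_outliers([-4, 12, 12, 11, 10, 6, -3], -3) -> 6  [called from merge_totals, line 10]
  merge_totals([-4, 12, 12, 11, 10, 6, -3], -3) -> -9  [called from split_margin, line 26]
  gauge_drift(-9, 3) -> 6  [called from split_margin, line 28]
  split_margin([-4, 12, 12, 11, 10, 6, -3], -3) -> 6  [called from main, line 34]
Log origin:
  1: from main, line 33
  2: from split_margin, line 25
  3: from merge_totals, line 9
  4: from trim_outliers, line 2
  5: from trim_outliers, line 5
  6: from merge_totals, line 11
  7: from gauge_drift, line 16
A correct fix: line 19: replace `6` with `7`.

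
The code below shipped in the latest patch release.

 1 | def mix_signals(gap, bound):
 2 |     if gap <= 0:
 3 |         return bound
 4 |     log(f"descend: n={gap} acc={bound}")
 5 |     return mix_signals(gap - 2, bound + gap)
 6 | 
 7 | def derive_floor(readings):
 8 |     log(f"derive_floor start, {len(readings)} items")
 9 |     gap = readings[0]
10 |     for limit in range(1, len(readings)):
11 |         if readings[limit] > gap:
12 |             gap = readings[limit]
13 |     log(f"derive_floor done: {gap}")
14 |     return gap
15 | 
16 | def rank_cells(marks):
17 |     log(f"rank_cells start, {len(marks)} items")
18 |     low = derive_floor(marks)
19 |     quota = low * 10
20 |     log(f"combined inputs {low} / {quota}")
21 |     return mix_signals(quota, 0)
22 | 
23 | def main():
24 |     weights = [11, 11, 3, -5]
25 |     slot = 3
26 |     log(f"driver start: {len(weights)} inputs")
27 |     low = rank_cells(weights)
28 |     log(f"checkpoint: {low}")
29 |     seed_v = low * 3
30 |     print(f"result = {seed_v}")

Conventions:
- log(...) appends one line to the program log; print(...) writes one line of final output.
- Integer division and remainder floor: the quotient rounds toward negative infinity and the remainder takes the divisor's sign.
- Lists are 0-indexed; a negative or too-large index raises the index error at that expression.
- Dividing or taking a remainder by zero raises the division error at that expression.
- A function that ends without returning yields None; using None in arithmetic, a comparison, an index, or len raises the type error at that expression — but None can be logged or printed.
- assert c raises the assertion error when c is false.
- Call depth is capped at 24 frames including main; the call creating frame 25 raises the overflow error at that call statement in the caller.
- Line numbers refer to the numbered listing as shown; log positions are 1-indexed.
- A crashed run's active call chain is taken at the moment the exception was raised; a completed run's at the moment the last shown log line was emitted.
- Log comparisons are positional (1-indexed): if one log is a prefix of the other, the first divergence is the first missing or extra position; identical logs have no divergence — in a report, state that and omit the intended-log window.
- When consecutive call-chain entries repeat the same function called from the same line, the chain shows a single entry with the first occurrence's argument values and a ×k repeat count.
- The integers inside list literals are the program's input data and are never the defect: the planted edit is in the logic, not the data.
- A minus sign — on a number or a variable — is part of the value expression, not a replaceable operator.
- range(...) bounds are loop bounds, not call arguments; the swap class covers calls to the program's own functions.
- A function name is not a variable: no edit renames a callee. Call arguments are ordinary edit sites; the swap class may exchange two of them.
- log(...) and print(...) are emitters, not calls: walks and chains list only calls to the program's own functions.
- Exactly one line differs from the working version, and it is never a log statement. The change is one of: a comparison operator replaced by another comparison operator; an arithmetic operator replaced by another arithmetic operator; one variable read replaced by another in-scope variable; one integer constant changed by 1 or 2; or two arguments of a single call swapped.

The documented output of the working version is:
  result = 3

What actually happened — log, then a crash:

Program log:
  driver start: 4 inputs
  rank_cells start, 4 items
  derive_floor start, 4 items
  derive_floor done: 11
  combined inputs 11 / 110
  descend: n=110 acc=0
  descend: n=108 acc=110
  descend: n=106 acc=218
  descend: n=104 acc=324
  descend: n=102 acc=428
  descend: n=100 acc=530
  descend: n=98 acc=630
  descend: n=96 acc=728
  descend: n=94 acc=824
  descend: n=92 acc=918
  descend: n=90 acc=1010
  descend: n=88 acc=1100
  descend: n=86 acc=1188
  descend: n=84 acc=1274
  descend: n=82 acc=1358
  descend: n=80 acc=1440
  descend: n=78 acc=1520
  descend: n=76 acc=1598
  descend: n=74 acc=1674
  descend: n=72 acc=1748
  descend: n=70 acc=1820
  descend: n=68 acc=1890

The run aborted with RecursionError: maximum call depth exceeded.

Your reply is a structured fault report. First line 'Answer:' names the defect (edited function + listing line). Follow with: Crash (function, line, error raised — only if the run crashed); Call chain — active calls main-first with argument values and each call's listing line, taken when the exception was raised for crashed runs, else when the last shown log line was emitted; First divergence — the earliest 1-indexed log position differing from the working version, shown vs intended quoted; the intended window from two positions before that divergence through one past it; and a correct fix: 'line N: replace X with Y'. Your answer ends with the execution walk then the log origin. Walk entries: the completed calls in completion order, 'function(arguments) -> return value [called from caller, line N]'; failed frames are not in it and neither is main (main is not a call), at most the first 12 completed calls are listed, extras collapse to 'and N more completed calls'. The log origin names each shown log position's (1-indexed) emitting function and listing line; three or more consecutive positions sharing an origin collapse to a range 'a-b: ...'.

Answer: the defect is in rank_cells at line 19.
Key observation: Log line 5 is where behavior first shows: 'combined inputs 11 / 110' appears instead of 'combined inputs 11 / 1'.
Crash: mix_signals, line 5, RecursionError.
Call chain: main -> rank_cells([11, 11, 3, -5]) (called at line 27) -> mix_signals(110, 0) (called at line 21) -> mix_signals(108, 110) (called at line 5) ×21.
First divergence: position 5 — the shown line 'combined inputs 11 / 110' should read 'combined inputs 11 / 1'.
Intended log window:
  3: derive_floor start, 4 items
  4: derive_floor done: 11
  5: combined inputs 11 / 1
  6: descend: n=1 acc=0
Execution walk:
  derive_floor([11, 11, 3, -5]) -> 11  [called from rank_cells, line 18]
Log line origins:
  1: from main, line 26
  2: from rank_cells, line 17
  3: from derive_floor, line 8
  4: from derive_floor, line 13
  5: from rank_cells, line 20
  6-27: from mix_signals, line 4
A correct fix: line 19: replace `*` with `%`.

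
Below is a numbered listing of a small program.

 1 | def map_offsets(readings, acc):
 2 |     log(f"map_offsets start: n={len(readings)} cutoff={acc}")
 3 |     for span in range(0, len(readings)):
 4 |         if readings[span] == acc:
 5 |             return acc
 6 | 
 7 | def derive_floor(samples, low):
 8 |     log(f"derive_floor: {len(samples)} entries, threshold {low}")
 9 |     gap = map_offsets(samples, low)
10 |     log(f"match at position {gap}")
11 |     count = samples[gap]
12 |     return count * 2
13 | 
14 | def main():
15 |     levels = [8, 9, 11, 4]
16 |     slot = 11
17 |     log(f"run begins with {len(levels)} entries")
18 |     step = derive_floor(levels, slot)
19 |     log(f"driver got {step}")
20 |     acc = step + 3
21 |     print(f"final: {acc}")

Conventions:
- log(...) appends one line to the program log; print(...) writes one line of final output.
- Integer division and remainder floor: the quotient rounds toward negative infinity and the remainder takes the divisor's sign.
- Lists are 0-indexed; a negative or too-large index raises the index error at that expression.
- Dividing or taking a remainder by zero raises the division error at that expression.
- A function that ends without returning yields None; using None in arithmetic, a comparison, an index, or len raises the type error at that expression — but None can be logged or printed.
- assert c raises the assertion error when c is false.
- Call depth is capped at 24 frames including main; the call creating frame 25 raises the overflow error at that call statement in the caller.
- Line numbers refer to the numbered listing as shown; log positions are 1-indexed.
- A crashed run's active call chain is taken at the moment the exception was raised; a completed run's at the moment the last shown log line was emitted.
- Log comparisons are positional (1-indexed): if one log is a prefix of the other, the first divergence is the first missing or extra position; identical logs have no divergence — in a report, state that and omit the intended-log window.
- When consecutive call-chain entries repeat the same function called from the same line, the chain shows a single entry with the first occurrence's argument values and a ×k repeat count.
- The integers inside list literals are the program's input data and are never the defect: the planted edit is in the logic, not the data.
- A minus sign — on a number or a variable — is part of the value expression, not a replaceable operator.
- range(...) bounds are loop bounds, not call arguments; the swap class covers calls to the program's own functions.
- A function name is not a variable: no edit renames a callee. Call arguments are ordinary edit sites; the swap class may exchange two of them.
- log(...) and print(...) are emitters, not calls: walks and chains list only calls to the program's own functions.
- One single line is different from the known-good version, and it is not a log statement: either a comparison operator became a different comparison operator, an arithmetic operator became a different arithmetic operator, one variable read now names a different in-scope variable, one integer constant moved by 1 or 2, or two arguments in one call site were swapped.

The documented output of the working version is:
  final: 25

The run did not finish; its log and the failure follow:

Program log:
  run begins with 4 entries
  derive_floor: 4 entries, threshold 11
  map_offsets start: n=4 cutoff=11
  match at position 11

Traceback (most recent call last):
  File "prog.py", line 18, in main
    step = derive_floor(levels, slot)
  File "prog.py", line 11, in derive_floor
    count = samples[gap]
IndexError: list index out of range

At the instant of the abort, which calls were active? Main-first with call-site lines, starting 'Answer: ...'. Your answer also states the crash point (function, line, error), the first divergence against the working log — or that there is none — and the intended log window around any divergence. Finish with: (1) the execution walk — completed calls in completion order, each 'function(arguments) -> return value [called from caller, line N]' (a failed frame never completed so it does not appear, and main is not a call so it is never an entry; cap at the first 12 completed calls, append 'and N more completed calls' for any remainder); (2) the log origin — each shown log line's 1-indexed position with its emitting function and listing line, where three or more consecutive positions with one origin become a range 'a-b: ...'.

Answer: main -> derive_floor (called at line 18).
Key observation: At log position 4 the runs split — shown 'match at position 11', but the working version logs 'match at position 2'.
Crash: derive_floor, line 11, IndexError.
First divergence: position 4 — the shown line 'match at position 11' should read 'match at position 2'.
Intended log window:
  2: derive_floor: 4 entries, threshold 11
  3: map_offsets start: n=4 cutoff=11
  4: match at position 2
  5: driver got 22
Execution walk:
  map_offsets([8, 9, 11, 4], 11) -> 11  [called from derive_floor, line 9]
Log line origins:
  1 — main, line 17
  2 — derive_floor, line 8
  3 — map_offsets, line 2
  4 — derive_floor, line 10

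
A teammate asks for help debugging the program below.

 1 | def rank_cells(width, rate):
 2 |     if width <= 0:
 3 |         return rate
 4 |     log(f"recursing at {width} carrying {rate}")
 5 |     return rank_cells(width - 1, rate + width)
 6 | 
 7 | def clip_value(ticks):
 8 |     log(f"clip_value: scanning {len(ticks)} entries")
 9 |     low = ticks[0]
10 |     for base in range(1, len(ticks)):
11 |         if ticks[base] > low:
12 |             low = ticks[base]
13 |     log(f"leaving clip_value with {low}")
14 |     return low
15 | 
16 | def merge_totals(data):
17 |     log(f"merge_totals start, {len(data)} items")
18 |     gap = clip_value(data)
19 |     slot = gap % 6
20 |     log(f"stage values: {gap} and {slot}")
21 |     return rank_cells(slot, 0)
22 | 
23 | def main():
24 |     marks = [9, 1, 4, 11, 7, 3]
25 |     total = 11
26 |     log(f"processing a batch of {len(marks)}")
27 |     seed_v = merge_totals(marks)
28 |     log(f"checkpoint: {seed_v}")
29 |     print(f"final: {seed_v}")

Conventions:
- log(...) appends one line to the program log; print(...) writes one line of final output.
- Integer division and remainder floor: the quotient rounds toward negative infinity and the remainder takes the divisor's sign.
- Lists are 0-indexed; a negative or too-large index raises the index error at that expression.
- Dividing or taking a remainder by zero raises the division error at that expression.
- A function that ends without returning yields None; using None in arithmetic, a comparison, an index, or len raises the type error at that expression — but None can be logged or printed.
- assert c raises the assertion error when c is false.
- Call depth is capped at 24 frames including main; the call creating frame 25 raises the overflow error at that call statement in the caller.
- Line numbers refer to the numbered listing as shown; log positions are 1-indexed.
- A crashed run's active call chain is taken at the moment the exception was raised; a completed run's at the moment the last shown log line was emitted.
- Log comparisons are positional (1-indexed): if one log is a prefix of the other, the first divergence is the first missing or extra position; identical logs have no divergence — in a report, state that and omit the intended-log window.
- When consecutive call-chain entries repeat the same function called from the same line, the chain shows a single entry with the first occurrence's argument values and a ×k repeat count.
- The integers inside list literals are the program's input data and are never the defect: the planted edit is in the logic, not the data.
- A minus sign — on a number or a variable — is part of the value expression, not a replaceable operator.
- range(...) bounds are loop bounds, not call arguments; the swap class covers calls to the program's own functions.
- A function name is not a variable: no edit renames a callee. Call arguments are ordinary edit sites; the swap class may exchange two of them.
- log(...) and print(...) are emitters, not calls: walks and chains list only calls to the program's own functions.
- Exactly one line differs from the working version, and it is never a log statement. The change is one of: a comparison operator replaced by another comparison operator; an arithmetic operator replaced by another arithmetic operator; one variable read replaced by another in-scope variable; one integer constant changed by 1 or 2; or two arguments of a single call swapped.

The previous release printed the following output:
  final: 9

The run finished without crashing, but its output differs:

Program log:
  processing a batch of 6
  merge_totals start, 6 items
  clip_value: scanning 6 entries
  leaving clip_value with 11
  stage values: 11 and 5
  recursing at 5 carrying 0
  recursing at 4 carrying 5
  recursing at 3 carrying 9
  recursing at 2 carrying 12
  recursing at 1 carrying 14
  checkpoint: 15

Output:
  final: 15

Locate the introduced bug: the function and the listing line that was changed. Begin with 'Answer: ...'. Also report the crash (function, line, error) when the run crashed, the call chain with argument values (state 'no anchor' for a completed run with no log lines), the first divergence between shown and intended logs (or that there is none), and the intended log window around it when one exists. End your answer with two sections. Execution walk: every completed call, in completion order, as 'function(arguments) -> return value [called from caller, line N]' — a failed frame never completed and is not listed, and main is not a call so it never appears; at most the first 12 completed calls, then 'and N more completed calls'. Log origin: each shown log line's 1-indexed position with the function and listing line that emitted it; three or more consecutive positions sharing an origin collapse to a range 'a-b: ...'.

Answer: the defect is in rank_cells at line 5.
Core observation: Log line 7 is where behavior first shows: 'recursing at 4 carrying 5' appears instead of 'recursing at 3 carrying 5'.
Call chain: main.
First divergence: position 7 — the shown line 'recursing at 4 carrying 5' should read 'recursing at 3 carrying 5'.
Intended log window:
  5: stage values: 11 and 5
  6: recursing at 5 carrying 0
  7: recursing at 3 carrying 5
  8: recursing at 1 carrying 8
Execution walk:
  clip_value([9, 1, 4, 11, 7, 3]) -> 11  [called from merge_totals, line 18]
  rank_cells(0, 15) -> 15  [called from rank_cells, line 5]
  rank_cells(1, 14) -> 15  [called from rank_cells, line 5]
  rank_cells(2, 12) -> 15  [called from rank_cells, line 5]
  rank_cells(3, 9) -> 15  [called from rank_cells, line 5]
  rank_cells(4, 5) -> 15  [called from rank_cells, line 5]
  rank_cells(5, 0) -> 15  [called from merge_totals, line 21]
  merge_totals([9, 1, 4, 11, 7, 3]) -> 15  [called from main, line 27]
Log origins:
  1: emitted by main (line 26)
  2: emitted by merge_totals (line 17)
  3: emitted by clip_value (line 8)
  4: emitted by clip_value (line 13)
  5: emitted by merge_totals (line 20)
  6-10: emitted by rank_cells (line 4)
  11: emitted by main (line 28)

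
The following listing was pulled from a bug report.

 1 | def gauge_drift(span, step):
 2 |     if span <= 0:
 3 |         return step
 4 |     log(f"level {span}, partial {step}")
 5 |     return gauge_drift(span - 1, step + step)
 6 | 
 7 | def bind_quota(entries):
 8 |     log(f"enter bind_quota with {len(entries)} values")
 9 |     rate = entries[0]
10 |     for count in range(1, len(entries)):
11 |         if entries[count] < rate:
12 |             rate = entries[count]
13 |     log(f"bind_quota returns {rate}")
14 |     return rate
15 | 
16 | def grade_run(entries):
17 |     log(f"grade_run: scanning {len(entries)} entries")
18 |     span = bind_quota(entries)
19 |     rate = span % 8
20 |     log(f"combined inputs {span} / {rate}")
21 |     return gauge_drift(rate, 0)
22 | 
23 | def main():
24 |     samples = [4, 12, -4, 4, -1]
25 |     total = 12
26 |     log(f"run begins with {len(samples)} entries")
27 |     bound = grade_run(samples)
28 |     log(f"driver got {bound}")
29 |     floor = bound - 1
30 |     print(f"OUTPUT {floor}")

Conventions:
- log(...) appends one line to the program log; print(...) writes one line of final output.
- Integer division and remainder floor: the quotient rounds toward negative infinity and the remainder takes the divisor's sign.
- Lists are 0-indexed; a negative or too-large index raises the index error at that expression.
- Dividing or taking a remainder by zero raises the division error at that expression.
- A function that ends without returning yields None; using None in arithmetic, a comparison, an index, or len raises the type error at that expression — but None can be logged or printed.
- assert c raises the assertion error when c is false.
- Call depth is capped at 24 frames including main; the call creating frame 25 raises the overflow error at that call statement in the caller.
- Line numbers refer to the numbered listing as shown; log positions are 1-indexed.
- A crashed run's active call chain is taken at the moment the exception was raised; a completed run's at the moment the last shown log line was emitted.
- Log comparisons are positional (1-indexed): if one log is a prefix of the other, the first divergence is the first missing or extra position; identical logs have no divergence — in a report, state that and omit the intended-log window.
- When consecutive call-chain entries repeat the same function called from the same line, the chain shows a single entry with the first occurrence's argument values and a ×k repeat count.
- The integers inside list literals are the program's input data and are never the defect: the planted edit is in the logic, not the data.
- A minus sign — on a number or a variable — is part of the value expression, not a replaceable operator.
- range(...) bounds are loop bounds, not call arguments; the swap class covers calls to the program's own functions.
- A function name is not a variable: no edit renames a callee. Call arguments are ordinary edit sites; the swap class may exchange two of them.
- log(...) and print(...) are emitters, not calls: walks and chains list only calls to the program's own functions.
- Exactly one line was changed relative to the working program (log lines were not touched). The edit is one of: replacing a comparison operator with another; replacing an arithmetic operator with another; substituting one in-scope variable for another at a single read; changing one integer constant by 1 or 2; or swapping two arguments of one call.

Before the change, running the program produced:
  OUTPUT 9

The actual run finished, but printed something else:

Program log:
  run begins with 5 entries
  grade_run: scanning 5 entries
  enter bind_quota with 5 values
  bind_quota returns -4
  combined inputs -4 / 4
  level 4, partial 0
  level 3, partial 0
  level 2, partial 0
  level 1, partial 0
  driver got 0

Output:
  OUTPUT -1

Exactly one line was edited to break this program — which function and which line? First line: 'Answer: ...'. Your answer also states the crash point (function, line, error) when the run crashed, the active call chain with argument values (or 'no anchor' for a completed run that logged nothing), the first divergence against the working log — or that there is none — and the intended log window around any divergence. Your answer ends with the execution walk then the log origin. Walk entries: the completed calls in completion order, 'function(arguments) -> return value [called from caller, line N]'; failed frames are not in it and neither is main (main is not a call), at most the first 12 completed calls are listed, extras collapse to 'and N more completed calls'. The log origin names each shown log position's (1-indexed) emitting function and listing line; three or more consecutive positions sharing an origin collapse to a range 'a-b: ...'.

Answer: the defect is in gauge_drift at line 5.
The tell: At log position 7 the runs split — shown 'level 3, partial 0', but the working version logs 'level 3, partial 4'.
Call chain: main.
First divergence: at position 7 the run shows 'level 3, partial 0' where the working version logs 'level 3, partial 4'.
Intended log window:
  5: combined inputs -4 / 4
  6: level 4, partial 0
  7: level 3, partial 4
  8: level 2, partial 7
Execution walk:
  bind_quota([4, 12, -4, 4, -1]) -> -4  [called from grade_run, line 18]
  gauge_drift(0, 0) -> 0  [called from gauge_drift, line 5]
  gauge_drift(1, 0) -> 0  [called from gauge_drift, line 5]
  gauge_drift(2, 0) -> 0  [called from gauge_drift, line 5]
  gauge_drift(3, 0) -> 0  [called from gauge_drift, line 5]
  gauge_drift(4, 0) -> 0  [called from grade_run, line 21]
  grade_run([4, 12, -4, 4, -1]) -> 0  [called from main, line 27]
Log line origins:
  1: logged in main at line 26
  2: logged in grade_run at line 17
  3: logged in bind_quota at line 8
  4: logged in bind_quota at line 13
  5: logged in grade_run at line 20
  6-9: logged in gauge_drift at line 4
  10: logged in main at line 28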